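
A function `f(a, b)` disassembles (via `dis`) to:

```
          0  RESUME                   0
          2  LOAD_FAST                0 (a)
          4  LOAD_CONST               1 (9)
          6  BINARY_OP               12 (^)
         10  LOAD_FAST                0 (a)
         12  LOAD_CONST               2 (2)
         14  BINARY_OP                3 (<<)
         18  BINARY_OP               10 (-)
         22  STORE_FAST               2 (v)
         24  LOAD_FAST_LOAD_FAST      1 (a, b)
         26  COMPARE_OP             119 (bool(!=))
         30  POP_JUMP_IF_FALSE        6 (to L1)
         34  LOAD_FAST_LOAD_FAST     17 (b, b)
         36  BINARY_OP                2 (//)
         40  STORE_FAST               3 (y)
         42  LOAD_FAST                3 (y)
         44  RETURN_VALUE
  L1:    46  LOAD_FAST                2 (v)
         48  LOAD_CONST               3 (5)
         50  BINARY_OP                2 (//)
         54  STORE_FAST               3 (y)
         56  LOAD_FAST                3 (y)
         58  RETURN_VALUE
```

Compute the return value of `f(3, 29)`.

LOAD_FAST a → push 3. Stack: [3]
LOAD_CONST → push 9. Stack: [3, 9]
BINARY_OP ^ → 3 ^ 9 = 10. Stack: [10]
LOAD_FAST a → push 3. Stack: [10, 3]
LOAD_CONST → push 2. Stack: [10, 3, 2]
BINARY_OP << → 3 << 2 = 12. Stack: [10, 12]
BINARY_OP - → 10 - 12 = -2. Stack: [-2]
STORE_FAST v → v=-2. Stack: []
LOAD_FAST_LOAD_FAST a,b → push 3,29. Stack: [3, 29]
COMPARE_OP bool(!=) → 3 vs 29 = True. Stack: [True]
POP_JUMP_IF_FALSE → pop True; no jump. Stack: []
LOAD_FAST_LOAD_FAST b,b → push 29,29. Stack: [29, 29]
BINARY_OP // → 29 // 29 = 1. Stack: [1]
STORE_FAST y → y=1. Stack: []
LOAD_FAST y → push 1. Stack: [1]
RETURN_VALUE → return 1.

1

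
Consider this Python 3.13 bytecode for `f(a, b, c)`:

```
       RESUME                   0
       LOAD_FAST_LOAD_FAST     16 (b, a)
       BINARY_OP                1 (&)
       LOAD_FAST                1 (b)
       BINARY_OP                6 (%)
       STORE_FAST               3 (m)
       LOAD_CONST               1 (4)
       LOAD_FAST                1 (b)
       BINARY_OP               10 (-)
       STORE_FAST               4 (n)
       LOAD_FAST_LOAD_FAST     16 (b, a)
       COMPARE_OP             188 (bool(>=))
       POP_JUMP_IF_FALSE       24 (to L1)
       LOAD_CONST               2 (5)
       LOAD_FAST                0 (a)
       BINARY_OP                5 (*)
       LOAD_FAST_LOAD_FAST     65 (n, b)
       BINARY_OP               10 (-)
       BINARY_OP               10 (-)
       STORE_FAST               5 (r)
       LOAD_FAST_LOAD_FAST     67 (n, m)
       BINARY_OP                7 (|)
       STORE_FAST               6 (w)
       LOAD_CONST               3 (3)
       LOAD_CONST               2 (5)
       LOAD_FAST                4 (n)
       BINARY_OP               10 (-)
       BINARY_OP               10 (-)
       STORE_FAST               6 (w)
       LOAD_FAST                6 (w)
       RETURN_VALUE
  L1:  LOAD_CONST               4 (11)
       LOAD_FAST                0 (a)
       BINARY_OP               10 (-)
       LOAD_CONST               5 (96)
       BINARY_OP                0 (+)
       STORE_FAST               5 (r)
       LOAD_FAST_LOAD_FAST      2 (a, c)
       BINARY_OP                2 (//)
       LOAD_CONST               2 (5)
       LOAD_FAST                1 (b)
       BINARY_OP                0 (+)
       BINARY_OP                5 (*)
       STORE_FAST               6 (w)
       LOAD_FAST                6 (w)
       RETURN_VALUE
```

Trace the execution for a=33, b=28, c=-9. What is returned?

LOAD_FAST_LOAD_FAST b,a → push 28,33. Stack: [28, 33]
BINARY_OP & → 28 & 33 = 0. Stack: [0]
LOAD_FAST b → push 28. Stack: [0, 28]
BINARY_OP % → 0 % 28 = 0. Stack: [0]
STORE_FAST m → m=0. Stack: []
LOAD_CONST → push 4. Stack: [4]
LOAD_FAST b → push 28. Stack: [4, 28]
BINARY_OP - → 4 - 28 = -24. Stack: [-24]
STORE_FAST n → n=-24. Stack: []
LOAD_FAST_LOAD_FAST b,a → push 28,33. Stack: [28, 33]
COMPARE_OP bool(>=) → 28 vs 33 = False. Stack: [False]
POP_JUMP_IF_FALSE → pop False; jump. Stack: []
LOAD_CONST → push 11. Stack: [11]
LOAD_FAST a → push 33. Stack: [11, 33]
BINARY_OP - → 11 - 33 = -22. Stack: [-22]
LOAD_CONST → push 96. Stack: [-22, 96]
BINARY_OP + → -22 + 96 = 74. Stack: [74]
STORE_FAST r → r=74. Stack: []
LOAD_FAST_LOAD_FAST a,c → push 33,-9. Stack: [33, -9]
BINARY_OP // → 33 // -9 = -4. Stack: [-4]
LOAD_CONST → push 5. Stack: [-4, 5]
LOAD_FAST b → push 28. Stack: [-4, 5, 28]
BINARY_OP + → 5 + 28 = 33. Stack: [-4, 33]
BINARY_OP * → -4 * 33 = -132. Stack: [-132]
STORE_FAST w → w=-132. Stack: []
LOAD_FAST w → push -132. Stack: [-132]
RETURN_VALUE → return -132.

-132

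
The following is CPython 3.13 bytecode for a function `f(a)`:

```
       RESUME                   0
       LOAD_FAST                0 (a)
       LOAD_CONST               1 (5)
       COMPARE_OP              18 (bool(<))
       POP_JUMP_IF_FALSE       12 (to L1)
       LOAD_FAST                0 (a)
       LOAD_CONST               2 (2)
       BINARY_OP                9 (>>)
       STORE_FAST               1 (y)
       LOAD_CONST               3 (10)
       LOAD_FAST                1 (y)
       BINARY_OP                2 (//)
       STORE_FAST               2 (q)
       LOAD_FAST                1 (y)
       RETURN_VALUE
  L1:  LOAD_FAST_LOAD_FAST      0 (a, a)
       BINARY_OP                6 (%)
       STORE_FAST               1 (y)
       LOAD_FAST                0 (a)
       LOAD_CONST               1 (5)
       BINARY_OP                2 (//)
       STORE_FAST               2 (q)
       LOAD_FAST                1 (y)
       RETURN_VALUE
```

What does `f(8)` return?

0

LOAD_FAST a → push 8. Stack: [8]
LOAD_CONST → push 5. Stack: [8, 5]
COMPARE_OP bool(<) → 8 vs 5 = False. Stack: [False]
POP_JUMP_IF_FALSE → pop False; jump. Stack: []
LOAD_FAST_LOAD_FAST a,a → push 8,8. Stack: [8, 8]
BINARY_OP % → 8 % 8 = 0. Stack: [0]
STORE_FAST y → y=0. Stack: []
LOAD_FAST a → push 8. Stack: [8]
LOAD_CONST → push 5. Stack: [8, 5]
BINARY_OP // → 8 // 5 = 1. Stack: [1]
STORE_FAST q → q=1. Stack: []
LOAD_FAST y → push 0. Stack: [0]
RETURN_VALUE → return 0.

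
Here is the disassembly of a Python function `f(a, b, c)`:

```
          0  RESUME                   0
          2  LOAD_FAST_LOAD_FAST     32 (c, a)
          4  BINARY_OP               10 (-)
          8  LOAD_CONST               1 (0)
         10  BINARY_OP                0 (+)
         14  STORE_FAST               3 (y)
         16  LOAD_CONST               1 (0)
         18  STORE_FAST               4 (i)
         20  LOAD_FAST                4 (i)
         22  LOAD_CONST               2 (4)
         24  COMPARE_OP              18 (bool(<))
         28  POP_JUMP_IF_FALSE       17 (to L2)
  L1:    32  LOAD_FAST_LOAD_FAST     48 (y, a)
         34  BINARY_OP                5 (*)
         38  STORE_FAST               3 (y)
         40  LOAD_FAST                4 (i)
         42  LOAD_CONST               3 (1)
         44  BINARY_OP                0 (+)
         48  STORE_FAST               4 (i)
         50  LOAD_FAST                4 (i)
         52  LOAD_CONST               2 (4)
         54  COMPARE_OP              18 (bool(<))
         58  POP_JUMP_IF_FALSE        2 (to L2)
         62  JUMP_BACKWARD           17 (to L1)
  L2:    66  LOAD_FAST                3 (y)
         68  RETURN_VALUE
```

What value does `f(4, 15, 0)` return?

LOAD_FAST_LOAD_FAST c,a → push 0,4. Stack: [0, 4]
BINARY_OP - → 0 - 4 = -4. Stack: [-4]
LOAD_CONST → push 0. Stack: [-4, 0]
BINARY_OP + → -4 + 0 = -4. Stack: [-4]
STORE_FAST y → y=-4. Stack: []
LOAD_CONST → push 0. Stack: [0]
STORE_FAST i → i=0. Stack: []
LOAD_FAST i → push 0. Stack: [0]
LOAD_CONST → push 4. Stack: [0, 4]
COMPARE_OP bool(<) → 0 vs 4 = True. Stack: [True]
POP_JUMP_IF_FALSE → pop True; no jump. Stack: []
LOAD_FAST_LOAD_FAST y,a → push -4,4. Stack: [-4, 4]
BINARY_OP * → -4 * 4 = -16. Stack: [-16]
STORE_FAST y → y=-16. Stack: []
LOAD_FAST i → push 0. Stack: [0]
LOAD_CONST → push 1. Stack: [0, 1]
BINARY_OP + → 0 + 1 = 1. Stack: [1]
STORE_FAST i → i=1. Stack: []
LOAD_FAST i → push 1. Stack: [1]
LOAD_CONST → push 4. Stack: [1, 4]
COMPARE_OP bool(<) → 1 vs 4 = True. Stack: [True]
POP_JUMP_IF_FALSE → pop True; no jump. Stack: []
LOAD_FAST_LOAD_FAST y,a → push -16,4. Stack: [-16, 4]
BINARY_OP * → -16 * 4 = -64. Stack: [-64]
STORE_FAST y → y=-64. Stack: []
LOAD_FAST i → push 1. Stack: [1]
LOAD_CONST → push 1. Stack: [1, 1]
BINARY_OP + → 1 + 1 = 2. Stack: [2]
STORE_FAST i → i=2. Stack: []
LOAD_FAST i → push 2. Stack: [2]
LOAD_CONST → push 4. Stack: [2, 4]
COMPARE_OP bool(<) → 2 vs 4 = True. Stack: [True]
POP_JUMP_IF_FALSE → pop True; no jump. Stack: []
LOAD_FAST_LOAD_FAST y,a → push -64,4. Stack: [-64, 4]
BINARY_OP * → -64 * 4 = -256. Stack: [-256]
STORE_FAST y → y=-256. Stack: []
LOAD_FAST i → push 2. Stack: [2]
LOAD_CONST → push 1. Stack: [2, 1]
BINARY_OP + → 2 + 1 = 3. Stack: [3]
STORE_FAST i → i=3. Stack: []
LOAD_FAST i → push 3. Stack: [3]
LOAD_CONST → push 4. Stack: [3, 4]
COMPARE_OP bool(<) → 3 vs 4 = True. Stack: [True]
POP_JUMP_IF_FALSE → pop True; no jump. Stack: []
LOAD_FAST_LOAD_FAST y,a → push -256,4. Stack: [-256, 4]
BINARY_OP * → -256 * 4 = -1024. Stack: [-1024]
STORE_FAST y → y=-1024. Stack: []
LOAD_FAST i → push 3. Stack: [3]
LOAD_CONST → push 1. Stack: [3, 1]
BINARY_OP + → 3 + 1 = 4. Stack: [4]
STORE_FAST i → i=4. Stack: []
LOAD_FAST i → push 4. Stack: [4]
LOAD_CONST → push 4. Stack: [4, 4]
COMPARE_OP bool(<) → 4 vs 4 = False. Stack: [False]
POP_JUMP_IF_FALSE → pop False; jump. Stack: []
LOAD_FAST y → push -1024. Stack: [-1024]
RETURN_VALUE → return -1024.

-1024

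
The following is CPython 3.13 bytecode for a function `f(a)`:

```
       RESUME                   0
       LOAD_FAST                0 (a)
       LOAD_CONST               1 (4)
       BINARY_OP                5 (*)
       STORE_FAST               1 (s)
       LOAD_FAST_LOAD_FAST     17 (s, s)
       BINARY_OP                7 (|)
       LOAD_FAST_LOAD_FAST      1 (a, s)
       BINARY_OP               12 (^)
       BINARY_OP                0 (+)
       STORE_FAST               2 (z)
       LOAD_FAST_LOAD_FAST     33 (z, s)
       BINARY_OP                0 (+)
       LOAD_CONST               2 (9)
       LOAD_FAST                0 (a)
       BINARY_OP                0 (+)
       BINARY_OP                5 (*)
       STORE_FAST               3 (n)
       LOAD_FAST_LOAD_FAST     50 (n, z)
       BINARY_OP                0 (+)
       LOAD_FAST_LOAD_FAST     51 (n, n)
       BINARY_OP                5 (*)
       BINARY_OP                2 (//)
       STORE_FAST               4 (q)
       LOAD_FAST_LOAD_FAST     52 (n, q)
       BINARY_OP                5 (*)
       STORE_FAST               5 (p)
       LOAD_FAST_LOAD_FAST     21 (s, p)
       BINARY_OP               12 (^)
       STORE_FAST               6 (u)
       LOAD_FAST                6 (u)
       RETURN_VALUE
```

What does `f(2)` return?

8

LOAD_FAST a → push 2. Stack: [2]
LOAD_CONST → push 4. Stack: [2, 4]
BINARY_OP * → 2 * 4 = 8. Stack: [8]
STORE_FAST s → s=8. Stack: []
LOAD_FAST_LOAD_FAST s,s → push 8,8. Stack: [8, 8]
BINARY_OP | → 8 | 8 = 8. Stack: [8]
LOAD_FAST_LOAD_FAST a,s → push 2,8. Stack: [8, 2, 8]
BINARY_OP ^ → 2 ^ 8 = 10. Stack: [8, 10]
BINARY_OP + → 8 + 10 = 18. Stack: [18]
STORE_FAST z → z=18. Stack: []
LOAD_FAST_LOAD_FAST z,s → push 18,8. Stack: [18, 8]
BINARY_OP + → 18 + 8 = 26. Stack: [26]
LOAD_CONST → push 9. Stack: [26, 9]
LOAD_FAST a → push 2. Stack: [26, 9, 2]
BINARY_OP + → 9 + 2 = 11. Stack: [26, 11]
BINARY_OP * → 26 * 11 = 286. Stack: [286]
STORE_FAST n → n=286. Stack: []
LOAD_FAST_LOAD_FAST n,z → push 286,18. Stack: [286, 18]
BINARY_OP + → 286 + 18 = 304. Stack: [304]
LOAD_FAST_LOAD_FAST n,n → push 286,286. Stack: [304, 286, 286]
BINARY_OP * → 286 * 286 = 81796. Stack: [304, 81796]
BINARY_OP // → 304 // 81796 = 0. Stack: [0]
STORE_FAST q → q=0. Stack: []
LOAD_FAST_LOAD_FAST n,q → push 286,0. Stack: [286, 0]
BINARY_OP * → 286 * 0 = 0. Stack: [0]
STORE_FAST p → p=0. Stack: []
LOAD_FAST_LOAD_FAST s,p → push 8,0. Stack: [8, 0]
BINARY_OP ^ → 8 ^ 0 = 8. Stack: [8]
STORE_FAST u → u=8. Stack: []
LOAD_FAST u → push 8. Stack: [8]
RETURN_VALUE → return 8.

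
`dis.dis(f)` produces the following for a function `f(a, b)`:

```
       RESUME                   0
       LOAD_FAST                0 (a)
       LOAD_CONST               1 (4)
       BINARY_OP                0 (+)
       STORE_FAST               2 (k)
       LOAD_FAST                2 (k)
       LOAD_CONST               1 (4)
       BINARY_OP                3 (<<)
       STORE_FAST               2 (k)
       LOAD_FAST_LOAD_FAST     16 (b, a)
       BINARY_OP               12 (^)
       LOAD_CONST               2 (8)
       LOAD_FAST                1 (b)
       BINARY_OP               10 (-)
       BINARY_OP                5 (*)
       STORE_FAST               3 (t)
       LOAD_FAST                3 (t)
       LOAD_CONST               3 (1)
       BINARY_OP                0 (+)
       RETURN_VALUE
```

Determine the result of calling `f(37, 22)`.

LOAD_FAST a → push 37. Stack: [37]
LOAD_CONST → push 4. Stack: [37, 4]
BINARY_OP + → 37 + 4 = 41. Stack: [41]
STORE_FAST k → k=41. Stack: []
LOAD_FAST k → push 41. Stack: [41]
LOAD_CONST → push 4. Stack: [41, 4]
BINARY_OP << → 41 << 4 = 656. Stack: [656]
STORE_FAST k → k=656. Stack: []
LOAD_FAST_LOAD_FAST b,a → push 22,37. Stack: [22, 37]
BINARY_OP ^ → 22 ^ 37 = 51. Stack: [51]
LOAD_CONST → push 8. Stack: [51, 8]
LOAD_FAST b → push 22. Stack: [51, 8, 22]
BINARY_OP - → 8 - 22 = -14. Stack: [51, -14]
BINARY_OP * → 51 * -14 = -714. Stack: [-714]
STORE_FAST t → t=-714. Stack: []
LOAD_FAST t → push -714. Stack: [-714]
LOAD_CONST → push 1. Stack: [-714, 1]
BINARY_OP + → -714 + 1 = -713. Stack: [-713]
RETURN_VALUE → return -713.

-713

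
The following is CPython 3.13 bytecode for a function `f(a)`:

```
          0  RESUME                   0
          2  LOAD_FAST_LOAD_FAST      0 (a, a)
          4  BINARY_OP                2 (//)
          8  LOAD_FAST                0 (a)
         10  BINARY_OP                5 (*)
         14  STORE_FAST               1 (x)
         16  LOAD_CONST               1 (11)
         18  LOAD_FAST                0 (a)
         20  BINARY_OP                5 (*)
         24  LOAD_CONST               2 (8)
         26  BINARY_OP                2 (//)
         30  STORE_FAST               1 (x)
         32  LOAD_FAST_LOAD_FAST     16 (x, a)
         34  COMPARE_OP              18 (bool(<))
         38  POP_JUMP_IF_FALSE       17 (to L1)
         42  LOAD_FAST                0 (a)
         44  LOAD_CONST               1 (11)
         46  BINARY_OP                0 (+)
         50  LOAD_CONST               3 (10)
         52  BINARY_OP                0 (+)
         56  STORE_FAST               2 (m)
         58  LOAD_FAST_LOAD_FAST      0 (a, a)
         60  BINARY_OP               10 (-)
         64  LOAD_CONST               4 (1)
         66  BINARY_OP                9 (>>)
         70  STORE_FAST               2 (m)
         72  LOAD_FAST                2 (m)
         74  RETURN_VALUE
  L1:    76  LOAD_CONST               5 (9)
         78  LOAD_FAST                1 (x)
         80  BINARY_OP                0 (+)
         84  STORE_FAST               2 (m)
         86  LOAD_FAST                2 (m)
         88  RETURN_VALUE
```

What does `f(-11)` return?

LOAD_FAST_LOAD_FAST a,a → push -11,-11. Stack: [-11, -11]
BINARY_OP // → -11 // -11 = 1. Stack: [1]
LOAD_FAST a → push -11. Stack: [1, -11]
BINARY_OP * → 1 * -11 = -11. Stack: [-11]
STORE_FAST x → x=-11. Stack: []
LOAD_CONST → push 11. Stack: [11]
LOAD_FAST a → push -11. Stack: [11, -11]
BINARY_OP * → 11 * -11 = -121. Stack: [-121]
LOAD_CONST → push 8. Stack: [-121, 8]
BINARY_OP // → -121 // 8 = -16. Stack: [-16]
STORE_FAST x → x=-16. Stack: []
LOAD_FAST_LOAD_FAST x,a → push -16,-11. Stack: [-16, -11]
COMPARE_OP bool(<) → -16 vs -11 = True. Stack: [True]
POP_JUMP_IF_FALSE → pop True; no jump. Stack: []
LOAD_FAST a → push -11. Stack: [-11]
LOAD_CONST → push 11. Stack: [-11, 11]
BINARY_OP + → -11 + 11 = 0. Stack: [0]
LOAD_CONST → push 10. Stack: [0, 10]
BINARY_OP + → 0 + 10 = 10. Stack: [10]
STORE_FAST m → m=10. Stack: []
LOAD_FAST_LOAD_FAST a,a → push -11,-11. Stack: [-11, -11]
BINARY_OP - → -11 - -11 = 0. Stack: [0]
LOAD_CONST → push 1. Stack: [0, 1]
BINARY_OP >> → 0 >> 1 = 0. Stack: [0]
STORE_FAST m → m=0. Stack: []
LOAD_FAST m → push 0. Stack: [0]
RETURN_VALUE → return 0.

0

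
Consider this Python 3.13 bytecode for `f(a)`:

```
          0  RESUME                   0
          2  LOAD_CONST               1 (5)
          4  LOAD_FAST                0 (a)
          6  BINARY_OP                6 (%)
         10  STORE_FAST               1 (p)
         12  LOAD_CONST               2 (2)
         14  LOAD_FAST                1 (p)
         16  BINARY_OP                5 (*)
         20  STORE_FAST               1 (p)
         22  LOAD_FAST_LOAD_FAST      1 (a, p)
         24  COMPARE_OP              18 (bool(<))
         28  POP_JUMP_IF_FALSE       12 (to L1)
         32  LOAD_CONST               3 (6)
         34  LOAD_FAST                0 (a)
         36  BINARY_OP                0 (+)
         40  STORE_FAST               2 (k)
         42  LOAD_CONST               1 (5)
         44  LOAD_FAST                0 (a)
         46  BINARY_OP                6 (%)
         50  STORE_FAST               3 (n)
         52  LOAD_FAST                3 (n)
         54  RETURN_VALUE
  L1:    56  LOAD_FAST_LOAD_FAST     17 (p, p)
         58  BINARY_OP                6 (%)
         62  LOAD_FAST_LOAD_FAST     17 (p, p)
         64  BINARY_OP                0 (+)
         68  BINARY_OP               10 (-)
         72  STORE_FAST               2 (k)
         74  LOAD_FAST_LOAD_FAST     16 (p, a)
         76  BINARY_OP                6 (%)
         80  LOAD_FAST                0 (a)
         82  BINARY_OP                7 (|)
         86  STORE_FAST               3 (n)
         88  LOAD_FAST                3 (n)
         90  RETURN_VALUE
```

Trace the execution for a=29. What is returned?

31

LOAD_CONST → push 5. Stack: [5]
LOAD_FAST a → push 29. Stack: [5, 29]
BINARY_OP % → 5 % 29 = 5. Stack: [5]
STORE_FAST p → p=5. Stack: []
LOAD_CONST → push 2. Stack: [2]
LOAD_FAST p → push 5. Stack: [2, 5]
BINARY_OP * → 2 * 5 = 10. Stack: [10]
STORE_FAST p → p=10. Stack: []
LOAD_FAST_LOAD_FAST a,p → push 29,10. Stack: [29, 10]
COMPARE_OP bool(<) → 29 vs 10 = False. Stack: [False]
POP_JUMP_IF_FALSE → pop False; jump. Stack: []
LOAD_FAST_LOAD_FAST p,p → push 10,10. Stack: [10, 10]
BINARY_OP % → 10 % 10 = 0. Stack: [0]
LOAD_FAST_LOAD_FAST p,p → push 10,10. Stack: [0, 10, 10]
BINARY_OP + → 10 + 10 = 20. Stack: [0, 20]
BINARY_OP - → 0 - 20 = -20. Stack: [-20]
STORE_FAST k → k=-20. Stack: []
LOAD_FAST_LOAD_FAST p,a → push 10,29. Stack: [10, 29]
BINARY_OP % → 10 % 29 = 10. Stack: [10]
LOAD_FAST a → push 29. Stack: [10, 29]
BINARY_OP | → 10 | 29 = 31. Stack: [31]
STORE_FAST n → n=31. Stack: []
LOAD_FAST n → push 31. Stack: [31]
RETURN_VALUE → return 31.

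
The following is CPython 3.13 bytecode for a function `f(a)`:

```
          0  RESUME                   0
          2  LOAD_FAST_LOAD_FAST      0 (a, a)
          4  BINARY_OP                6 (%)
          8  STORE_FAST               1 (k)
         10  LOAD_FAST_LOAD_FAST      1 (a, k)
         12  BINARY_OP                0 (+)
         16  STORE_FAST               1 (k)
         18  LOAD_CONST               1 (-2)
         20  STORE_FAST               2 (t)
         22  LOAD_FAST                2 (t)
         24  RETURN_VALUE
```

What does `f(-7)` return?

LOAD_FAST_LOAD_FAST a,a → push -7,-7. Stack: [-7, -7]
BINARY_OP % → -7 % -7 = 0. Stack: [0]
STORE_FAST k → k=0. Stack: []
LOAD_FAST_LOAD_FAST a,k → push -7,0. Stack: [-7, 0]
BINARY_OP + → -7 + 0 = -7. Stack: [-7]
STORE_FAST k → k=-7. Stack: []
LOAD_CONST → push -2. Stack: [-2]
STORE_FAST t → t=-2. Stack: []
LOAD_FAST t → push -2. Stack: [-2]
RETURN_VALUE → return -2.

-2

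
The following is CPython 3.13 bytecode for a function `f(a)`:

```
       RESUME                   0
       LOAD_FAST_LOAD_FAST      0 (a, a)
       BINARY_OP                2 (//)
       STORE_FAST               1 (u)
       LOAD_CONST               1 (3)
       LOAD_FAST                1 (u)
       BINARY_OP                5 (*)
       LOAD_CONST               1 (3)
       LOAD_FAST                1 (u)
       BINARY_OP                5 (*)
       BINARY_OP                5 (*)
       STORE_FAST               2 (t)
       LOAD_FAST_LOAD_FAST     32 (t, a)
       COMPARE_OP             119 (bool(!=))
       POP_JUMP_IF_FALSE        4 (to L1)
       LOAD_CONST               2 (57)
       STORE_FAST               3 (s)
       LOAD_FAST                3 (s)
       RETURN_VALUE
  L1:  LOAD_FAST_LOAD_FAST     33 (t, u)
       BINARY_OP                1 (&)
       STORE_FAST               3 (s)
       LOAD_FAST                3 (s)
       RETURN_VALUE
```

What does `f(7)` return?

57

LOAD_FAST_LOAD_FAST a,a → push 7,7. Stack: [7, 7]
BINARY_OP // → 7 // 7 = 1. Stack: [1]
STORE_FAST u → u=1. Stack: []
LOAD_CONST → push 3. Stack: [3]
LOAD_FAST u → push 1. Stack: [3, 1]
BINARY_OP * → 3 * 1 = 3. Stack: [3]
LOAD_CONST → push 3. Stack: [3, 3]
LOAD_FAST u → push 1. Stack: [3, 3, 1]
BINARY_OP * → 3 * 1 = 3. Stack: [3, 3]
BINARY_OP * → 3 * 3 = 9. Stack: [9]
STORE_FAST t → t=9. Stack: []
LOAD_FAST_LOAD_FAST t,a → push 9,7. Stack: [9, 7]
COMPARE_OP bool(!=) → 9 vs 7 = True. Stack: [True]
POP_JUMP_IF_FALSE → pop True; no jump. Stack: []
LOAD_CONST → push 57. Stack: [57]
STORE_FAST s → s=57. Stack: []
LOAD_FAST s → push 57. Stack: [57]
RETURN_VALUE → return 57.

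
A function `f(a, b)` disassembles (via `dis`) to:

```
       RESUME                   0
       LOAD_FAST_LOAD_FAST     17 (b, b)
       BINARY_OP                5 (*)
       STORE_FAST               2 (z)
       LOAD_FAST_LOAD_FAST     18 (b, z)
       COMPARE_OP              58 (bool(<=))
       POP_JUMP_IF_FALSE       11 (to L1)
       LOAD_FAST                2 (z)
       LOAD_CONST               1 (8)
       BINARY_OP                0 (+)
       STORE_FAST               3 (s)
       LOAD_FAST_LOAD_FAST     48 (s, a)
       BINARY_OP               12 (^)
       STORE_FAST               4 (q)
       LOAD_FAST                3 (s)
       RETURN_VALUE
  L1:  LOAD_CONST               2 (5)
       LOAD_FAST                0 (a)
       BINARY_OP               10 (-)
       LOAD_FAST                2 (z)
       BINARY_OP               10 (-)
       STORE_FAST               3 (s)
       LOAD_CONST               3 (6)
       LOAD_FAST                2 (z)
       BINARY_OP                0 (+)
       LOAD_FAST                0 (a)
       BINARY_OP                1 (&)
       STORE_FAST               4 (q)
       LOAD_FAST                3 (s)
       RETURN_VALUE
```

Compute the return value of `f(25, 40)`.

1608

LOAD_FAST_LOAD_FAST b,b → push 40,40. Stack: [40, 40]
BINARY_OP * → 40 * 40 = 1600. Stack: [1600]
STORE_FAST z → z=1600. Stack: []
LOAD_FAST_LOAD_FAST b,z → push 40,1600. Stack: [40, 1600]
COMPARE_OP bool(<=) → 40 vs 1600 = True. Stack: [True]
POP_JUMP_IF_FALSE → pop True; no jump. Stack: []
LOAD_FAST z → push 1600. Stack: [1600]
LOAD_CONST → push 8. Stack: [1600, 8]
BINARY_OP + → 1600 + 8 = 1608. Stack: [1608]
STORE_FAST s → s=1608. Stack: []
LOAD_FAST_LOAD_FAST s,a → push 1608,25. Stack: [1608, 25]
BINARY_OP ^ → 1608 ^ 25 = 1617. Stack: [1617]
STORE_FAST q → q=1617. Stack: []
LOAD_FAST s → push 1608. Stack: [1608]
RETURN_VALUE → return 1608.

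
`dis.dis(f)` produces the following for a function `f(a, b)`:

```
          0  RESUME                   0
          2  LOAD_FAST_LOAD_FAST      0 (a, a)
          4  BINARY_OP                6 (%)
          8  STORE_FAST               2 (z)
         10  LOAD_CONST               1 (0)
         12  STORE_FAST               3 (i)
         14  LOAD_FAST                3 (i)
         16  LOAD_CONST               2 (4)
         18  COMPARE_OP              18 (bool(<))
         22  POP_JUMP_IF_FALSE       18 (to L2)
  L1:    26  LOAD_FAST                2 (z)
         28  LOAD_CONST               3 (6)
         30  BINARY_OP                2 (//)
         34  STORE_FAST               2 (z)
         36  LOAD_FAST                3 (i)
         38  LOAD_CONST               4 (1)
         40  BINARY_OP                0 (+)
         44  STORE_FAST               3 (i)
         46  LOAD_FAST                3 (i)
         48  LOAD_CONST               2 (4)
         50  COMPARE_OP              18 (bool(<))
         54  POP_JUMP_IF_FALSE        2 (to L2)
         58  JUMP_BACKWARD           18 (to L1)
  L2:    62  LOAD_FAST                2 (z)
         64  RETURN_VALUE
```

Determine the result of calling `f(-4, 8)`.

LOAD_FAST_LOAD_FAST a,a → push -4,-4. Stack: [-4, -4]
BINARY_OP % → -4 % -4 = 0. Stack: [0]
STORE_FAST z → z=0. Stack: []
LOAD_CONST → push 0. Stack: [0]
STORE_FAST i → i=0. Stack: []
LOAD_FAST i → push 0. Stack: [0]
LOAD_CONST → push 4. Stack: [0, 4]
COMPARE_OP bool(<) → 0 vs 4 = True. Stack: [True]
POP_JUMP_IF_FALSE → pop True; no jump. Stack: []
LOAD_FAST z → push 0. Stack: [0]
LOAD_CONST → push 6. Stack: [0, 6]
BINARY_OP // → 0 // 6 = 0. Stack: [0]
STORE_FAST z → z=0. Stack: []
LOAD_FAST i → push 0. Stack: [0]
LOAD_CONST → push 1. Stack: [0, 1]
BINARY_OP + → 0 + 1 = 1. Stack: [1]
STORE_FAST i → i=1. Stack: []
LOAD_FAST i → push 1. Stack: [1]
LOAD_CONST → push 4. Stack: [1, 4]
COMPARE_OP bool(<) → 1 vs 4 = True. Stack: [True]
POP_JUMP_IF_FALSE → pop True; no jump. Stack: []
LOAD_FAST z → push 0. Stack: [0]
LOAD_CONST → push 6. Stack: [0, 6]
BINARY_OP // → 0 // 6 = 0. Stack: [0]
STORE_FAST z → z=0. Stack: []
LOAD_FAST i → push 1. Stack: [1]
LOAD_CONST → push 1. Stack: [1, 1]
BINARY_OP + → 1 + 1 = 2. Stack: [2]
STORE_FAST i → i=2. Stack: []
LOAD_FAST i → push 2. Stack: [2]
LOAD_CONST → push 4. Stack: [2, 4]
COMPARE_OP bool(<) → 2 vs 4 = True. Stack: [True]
POP_JUMP_IF_FALSE → pop True; no jump. Stack: []
LOAD_FAST z → push 0. Stack: [0]
LOAD_CONST → push 6. Stack: [0, 6]
BINARY_OP // → 0 // 6 = 0. Stack: [0]
STORE_FAST z → z=0. Stack: []
LOAD_FAST i → push 2. Stack: [2]
LOAD_CONST → push 1. Stack: [2, 1]
BINARY_OP + → 2 + 1 = 3. Stack: [3]
STORE_FAST i → i=3. Stack: []
LOAD_FAST i → push 3. Stack: [3]
LOAD_CONST → push 4. Stack: [3, 4]
COMPARE_OP bool(<) → 3 vs 4 = True. Stack: [True]
POP_JUMP_IF_FALSE → pop True; no jump. Stack: []
LOAD_FAST z → push 0. Stack: [0]
LOAD_CONST → push 6. Stack: [0, 6]
BINARY_OP // → 0 // 6 = 0. Stack: [0]
STORE_FAST z → z=0. Stack: []
LOAD_FAST i → push 3. Stack: [3]
LOAD_CONST → push 1. Stack: [3, 1]
BINARY_OP + → 3 + 1 = 4. Stack: [4]
STORE_FAST i → i=4. Stack: []
LOAD_FAST i → push 4. Stack: [4]
LOAD_CONST → push 4. Stack: [4, 4]
COMPARE_OP bool(<) → 4 vs 4 = False. Stack: [False]
POP_JUMP_IF_FALSE → pop False; jump. Stack: []
LOAD_FAST z → push 0. Stack: [0]
RETURN_VALUE → return 0.

0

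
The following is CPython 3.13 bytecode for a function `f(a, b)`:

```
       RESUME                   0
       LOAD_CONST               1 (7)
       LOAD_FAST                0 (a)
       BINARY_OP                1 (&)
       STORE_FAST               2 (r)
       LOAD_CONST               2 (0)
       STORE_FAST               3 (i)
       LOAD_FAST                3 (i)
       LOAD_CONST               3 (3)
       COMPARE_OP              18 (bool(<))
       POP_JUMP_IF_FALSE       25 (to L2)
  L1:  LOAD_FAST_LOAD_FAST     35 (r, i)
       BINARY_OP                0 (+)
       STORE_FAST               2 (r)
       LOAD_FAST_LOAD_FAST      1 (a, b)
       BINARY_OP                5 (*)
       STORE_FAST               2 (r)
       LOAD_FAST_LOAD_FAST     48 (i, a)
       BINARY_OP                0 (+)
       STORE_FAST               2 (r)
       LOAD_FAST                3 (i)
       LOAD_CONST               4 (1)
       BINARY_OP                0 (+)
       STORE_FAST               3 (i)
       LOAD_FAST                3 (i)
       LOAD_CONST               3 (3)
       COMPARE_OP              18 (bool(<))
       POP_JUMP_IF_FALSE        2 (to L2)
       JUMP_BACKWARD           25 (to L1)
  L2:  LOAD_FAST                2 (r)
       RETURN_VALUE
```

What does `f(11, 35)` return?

13

LOAD_CONST → push 7. Stack: [7]
LOAD_FAST a → push 11. Stack: [7, 11]
BINARY_OP & → 7 & 11 = 3. Stack: [3]
STORE_FAST r → r=3. Stack: []
LOAD_CONST → push 0. Stack: [0]
STORE_FAST i → i=0. Stack: []
LOAD_FAST i → push 0. Stack: [0]
LOAD_CONST → push 3. Stack: [0, 3]
COMPARE_OP bool(<) → 0 vs 3 = True. Stack: [True]
POP_JUMP_IF_FALSE → pop True; no jump. Stack: []
LOAD_FAST_LOAD_FAST r,i → push 3,0. Stack: [3, 0]
BINARY_OP + → 3 + 0 = 3. Stack: [3]
STORE_FAST r → r=3. Stack: []
LOAD_FAST_LOAD_FAST a,b → push 11,35. Stack: [11, 35]
BINARY_OP * → 11 * 35 = 385. Stack: [385]
STORE_FAST r → r=385. Stack: []
LOAD_FAST_LOAD_FAST i,a → push 0,11. Stack: [0, 11]
BINARY_OP + → 0 + 11 = 11. Stack: [11]
STORE_FAST r → r=11. Stack: []
LOAD_FAST i → push 0. Stack: [0]
LOAD_CONST → push 1. Stack: [0, 1]
BINARY_OP + → 0 + 1 = 1. Stack: [1]
STORE_FAST i → i=1. Stack: []
LOAD_FAST i → push 1. Stack: [1]
LOAD_CONST → push 3. Stack: [1, 3]
COMPARE_OP bool(<) → 1 vs 3 = True. Stack: [True]
POP_JUMP_IF_FALSE → pop True; no jump. Stack: []
LOAD_FAST_LOAD_FAST r,i → push 11,1. Stack: [11, 1]
BINARY_OP + → 11 + 1 = 12. Stack: [12]
STORE_FAST r → r=12. Stack: []
LOAD_FAST_LOAD_FAST a,b → push 11,35. Stack: [11, 35]
BINARY_OP * → 11 * 35 = 385. Stack: [385]
STORE_FAST r → r=385. Stack: []
LOAD_FAST_LOAD_FAST i,a → push 1,11. Stack: [1, 11]
BINARY_OP + → 1 + 11 = 12. Stack: [12]
STORE_FAST r → r=12. Stack: []
LOAD_FAST i → push 1. Stack: [1]
LOAD_CONST → push 1. Stack: [1, 1]
BINARY_OP + → 1 + 1 = 2. Stack: [2]
STORE_FAST i → i=2. Stack: []
LOAD_FAST i → push 2. Stack: [2]
LOAD_CONST → push 3. Stack: [2, 3]
COMPARE_OP bool(<) → 2 vs 3 = True. Stack: [True]
POP_JUMP_IF_FALSE → pop True; no jump. Stack: []
LOAD_FAST_LOAD_FAST r,i → push 12,2. Stack: [12, 2]
BINARY_OP + → 12 + 2 = 14. Stack: [14]
STORE_FAST r → r=14. Stack: []
LOAD_FAST_LOAD_FAST a,b → push 11,35. Stack: [11, 35]
BINARY_OP * → 11 * 35 = 385. Stack: [385]
STORE_FAST r → r=385. Stack: []
LOAD_FAST_LOAD_FAST i,a → push 2,11. Stack: [2, 11]
BINARY_OP + → 2 + 11 = 13. Stack: [13]
STORE_FAST r → r=13. Stack: []
LOAD_FAST i → push 2. Stack: [2]
LOAD_CONST → push 1. Stack: [2, 1]
BINARY_OP + → 2 + 1 = 3. Stack: [3]
STORE_FAST i → i=3. Stack: []
LOAD_FAST i → push 3. Stack: [3]
LOAD_CONST → push 3. Stack: [3, 3]
COMPARE_OP bool(<) → 3 vs 3 = False. Stack: [False]
POP_JUMP_IF_FALSE → pop False; jump. Stack: []
LOAD_FAST r → push 13. Stack: [13]
RETURN_VALUE → return 13.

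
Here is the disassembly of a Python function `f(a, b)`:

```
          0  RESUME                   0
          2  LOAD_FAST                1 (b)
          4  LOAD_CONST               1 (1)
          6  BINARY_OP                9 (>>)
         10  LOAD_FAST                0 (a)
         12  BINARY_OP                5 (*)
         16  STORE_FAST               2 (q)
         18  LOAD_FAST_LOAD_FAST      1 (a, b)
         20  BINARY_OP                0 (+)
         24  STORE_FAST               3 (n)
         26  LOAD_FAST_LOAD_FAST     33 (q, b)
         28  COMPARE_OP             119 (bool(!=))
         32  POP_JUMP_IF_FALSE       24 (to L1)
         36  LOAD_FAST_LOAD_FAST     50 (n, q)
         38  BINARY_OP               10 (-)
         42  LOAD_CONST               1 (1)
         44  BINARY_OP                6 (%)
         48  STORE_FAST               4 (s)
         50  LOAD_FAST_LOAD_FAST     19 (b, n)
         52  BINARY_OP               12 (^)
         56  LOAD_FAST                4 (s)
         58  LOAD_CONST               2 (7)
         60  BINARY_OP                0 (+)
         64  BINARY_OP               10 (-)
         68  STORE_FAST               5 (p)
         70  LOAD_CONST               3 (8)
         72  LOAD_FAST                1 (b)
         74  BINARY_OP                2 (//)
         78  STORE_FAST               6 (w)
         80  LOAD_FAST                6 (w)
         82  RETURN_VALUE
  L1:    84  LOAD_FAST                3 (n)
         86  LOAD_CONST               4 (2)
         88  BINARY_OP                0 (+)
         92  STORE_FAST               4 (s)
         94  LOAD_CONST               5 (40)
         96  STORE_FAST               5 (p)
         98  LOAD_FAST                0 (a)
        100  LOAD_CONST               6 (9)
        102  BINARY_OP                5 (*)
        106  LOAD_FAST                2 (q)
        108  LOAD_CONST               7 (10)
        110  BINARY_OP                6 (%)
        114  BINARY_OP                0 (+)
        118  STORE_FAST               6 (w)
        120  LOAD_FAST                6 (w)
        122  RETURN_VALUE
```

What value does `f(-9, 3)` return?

LOAD_FAST b → push 3. Stack: [3]
LOAD_CONST → push 1. Stack: [3, 1]
BINARY_OP >> → 3 >> 1 = 1. Stack: [1]
LOAD_FAST a → push -9. Stack: [1, -9]
BINARY_OP * → 1 * -9 = -9. Stack: [-9]
STORE_FAST q → q=-9. Stack: []
LOAD_FAST_LOAD_FAST a,b → push -9,3. Stack: [-9, 3]
BINARY_OP + → -9 + 3 = -6. Stack: [-6]
STORE_FAST n → n=-6. Stack: []
LOAD_FAST_LOAD_FAST q,b → push -9,3. Stack: [-9, 3]
COMPARE_OP bool(!=) → -9 vs 3 = True. Stack: [True]
POP_JUMP_IF_FALSE → pop True; no jump. Stack: []
LOAD_FAST_LOAD_FAST n,q → push -6,-9. Stack: [-6, -9]
BINARY_OP - → -6 - -9 = 3. Stack: [3]
LOAD_CONST → push 1. Stack: [3, 1]
BINARY_OP % → 3 % 1 = 0. Stack: [0]
STORE_FAST s → s=0. Stack: []
LOAD_FAST_LOAD_FAST b,n → push 3,-6. Stack: [3, -6]
BINARY_OP ^ → 3 ^ -6 = -7. Stack: [-7]
LOAD_FAST s → push 0. Stack: [-7, 0]
LOAD_CONST → push 7. Stack: [-7, 0, 7]
BINARY_OP + → 0 + 7 = 7. Stack: [-7, 7]
BINARY_OP - → -7 - 7 = -14. Stack: [-14]
STORE_FAST p → p=-14. Stack: []
LOAD_CONST → push 8. Stack: [8]
LOAD_FAST b → push 3. Stack: [8, 3]
BINARY_OP // → 8 // 3 = 2. Stack: [2]
STORE_FAST w → w=2. Stack: []
LOAD_FAST w → push 2. Stack: [2]
RETURN_VALUE → return 2.

2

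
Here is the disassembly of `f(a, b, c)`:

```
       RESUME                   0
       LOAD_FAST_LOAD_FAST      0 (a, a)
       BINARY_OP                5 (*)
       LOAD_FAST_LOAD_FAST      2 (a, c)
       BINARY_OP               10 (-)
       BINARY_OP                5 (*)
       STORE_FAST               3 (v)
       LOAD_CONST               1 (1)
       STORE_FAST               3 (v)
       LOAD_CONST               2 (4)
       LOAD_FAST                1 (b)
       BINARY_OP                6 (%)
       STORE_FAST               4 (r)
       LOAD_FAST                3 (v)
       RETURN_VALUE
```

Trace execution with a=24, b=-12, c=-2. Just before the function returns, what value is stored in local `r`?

-8

LOAD_FAST_LOAD_FAST a,a → push 24,24. Stack: [24, 24]
BINARY_OP * → 24 * 24 = 576. Stack: [576]
LOAD_FAST_LOAD_FAST a,c → push 24,-2. Stack: [576, 24, -2]
BINARY_OP - → 24 - -2 = 26. Stack: [576, 26]
BINARY_OP * → 576 * 26 = 14976. Stack: [14976]
STORE_FAST v → v=14976. Stack: []
LOAD_CONST → push 1. Stack: [1]
STORE_FAST v → v=1. Stack: []
LOAD_CONST → push 4. Stack: [4]
LOAD_FAST b → push -12. Stack: [4, -12]
BINARY_OP % → 4 % -12 = -8. Stack: [-8]
STORE_FAST r → r=-8. Stack: []
LOAD_FAST v → push 1. Stack: [1]
RETURN_VALUE → return 1.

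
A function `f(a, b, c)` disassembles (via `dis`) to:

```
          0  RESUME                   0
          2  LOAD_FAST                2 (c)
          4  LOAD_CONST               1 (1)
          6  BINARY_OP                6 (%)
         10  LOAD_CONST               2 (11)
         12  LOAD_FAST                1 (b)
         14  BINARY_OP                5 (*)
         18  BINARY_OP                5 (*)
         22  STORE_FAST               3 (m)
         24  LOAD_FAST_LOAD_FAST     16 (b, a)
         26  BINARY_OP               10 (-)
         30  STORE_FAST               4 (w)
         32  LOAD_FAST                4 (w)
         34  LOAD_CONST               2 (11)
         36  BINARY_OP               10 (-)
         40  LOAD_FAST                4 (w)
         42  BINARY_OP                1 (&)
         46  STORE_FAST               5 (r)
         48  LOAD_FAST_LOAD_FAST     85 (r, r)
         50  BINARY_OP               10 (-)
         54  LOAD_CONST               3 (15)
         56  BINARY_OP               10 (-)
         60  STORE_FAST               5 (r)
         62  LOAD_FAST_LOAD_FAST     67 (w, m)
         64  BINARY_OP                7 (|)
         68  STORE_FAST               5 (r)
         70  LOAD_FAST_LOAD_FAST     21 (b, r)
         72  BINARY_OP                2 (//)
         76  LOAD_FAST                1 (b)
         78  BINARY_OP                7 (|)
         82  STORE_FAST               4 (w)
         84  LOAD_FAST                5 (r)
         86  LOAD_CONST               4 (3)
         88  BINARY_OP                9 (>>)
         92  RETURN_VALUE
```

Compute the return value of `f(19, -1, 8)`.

-3

LOAD_FAST c → push 8. Stack: [8]
LOAD_CONST → push 1. Stack: [8, 1]
BINARY_OP % → 8 % 1 = 0. Stack: [0]
LOAD_CONST → push 11. Stack: [0, 11]
LOAD_FAST b → push -1. Stack: [0, 11, -1]
BINARY_OP * → 11 * -1 = -11. Stack: [0, -11]
BINARY_OP * → 0 * -11 = 0. Stack: [0]
STORE_FAST m → m=0. Stack: []
LOAD_FAST_LOAD_FAST b,a → push -1,19. Stack: [-1, 19]
BINARY_OP - → -1 - 19 = -20. Stack: [-20]
STORE_FAST w → w=-20. Stack: []
LOAD_FAST w → push -20. Stack: [-20]
LOAD_CONST → push 11. Stack: [-20, 11]
BINARY_OP - → -20 - 11 = -31. Stack: [-31]
LOAD_FAST w → push -20. Stack: [-31, -20]
BINARY_OP & → -31 & -20 = -32. Stack: [-32]
STORE_FAST r → r=-32. Stack: []
LOAD_FAST_LOAD_FAST r,r → push -32,-32. Stack: [-32, -32]
BINARY_OP - → -32 - -32 = 0. Stack: [0]
LOAD_CONST → push 15. Stack: [0, 15]
BINARY_OP - → 0 - 15 = -15. Stack: [-15]
STORE_FAST r → r=-15. Stack: []
LOAD_FAST_LOAD_FAST w,m → push -20,0. Stack: [-20, 0]
BINARY_OP | → -20 | 0 = -20. Stack: [-20]
STORE_FAST r → r=-20. Stack: []
LOAD_FAST_LOAD_FAST b,r → push -1,-20. Stack: [-1, -20]
BINARY_OP // → -1 // -20 = 0. Stack: [0]
LOAD_FAST b → push -1. Stack: [0, -1]
BINARY_OP | → 0 | -1 = -1. Stack: [-1]
STORE_FAST w → w=-1. Stack: []
LOAD_FAST r → push -20. Stack: [-20]
LOAD_CONST → push 3. Stack: [-20, 3]
BINARY_OP >> → -20 >> 3 = -3. Stack: [-3]
RETURN_VALUE → return -3.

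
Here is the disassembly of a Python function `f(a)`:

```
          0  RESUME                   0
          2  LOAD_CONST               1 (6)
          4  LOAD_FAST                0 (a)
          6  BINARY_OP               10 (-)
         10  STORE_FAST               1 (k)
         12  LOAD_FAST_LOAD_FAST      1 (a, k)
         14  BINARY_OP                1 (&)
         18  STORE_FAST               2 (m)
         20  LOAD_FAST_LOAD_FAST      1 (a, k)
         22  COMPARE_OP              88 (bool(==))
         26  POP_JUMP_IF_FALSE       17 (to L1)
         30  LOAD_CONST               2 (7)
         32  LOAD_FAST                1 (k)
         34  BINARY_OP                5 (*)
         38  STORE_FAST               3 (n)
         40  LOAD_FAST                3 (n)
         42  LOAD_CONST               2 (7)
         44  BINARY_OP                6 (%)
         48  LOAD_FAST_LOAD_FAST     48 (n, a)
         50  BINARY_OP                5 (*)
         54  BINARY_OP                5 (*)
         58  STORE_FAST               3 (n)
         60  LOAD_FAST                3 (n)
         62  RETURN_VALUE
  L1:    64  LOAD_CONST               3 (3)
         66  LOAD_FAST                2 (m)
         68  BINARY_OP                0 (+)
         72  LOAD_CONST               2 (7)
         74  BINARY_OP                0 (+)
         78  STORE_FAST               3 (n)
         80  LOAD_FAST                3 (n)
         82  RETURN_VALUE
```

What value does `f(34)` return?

42

LOAD_CONST → push 6. Stack: [6]
LOAD_FAST a → push 34. Stack: [6, 34]
BINARY_OP - → 6 - 34 = -28. Stack: [-28]
STORE_FAST k → k=-28. Stack: []
LOAD_FAST_LOAD_FAST a,k → push 34,-28. Stack: [34, -28]
BINARY_OP & → 34 & -28 = 32. Stack: [32]
STORE_FAST m → m=32. Stack: []
LOAD_FAST_LOAD_FAST a,k → push 34,-28. Stack: [34, -28]
COMPARE_OP bool(==) → 34 vs -28 = False. Stack: [False]
POP_JUMP_IF_FALSE → pop False; jump. Stack: []
LOAD_CONST → push 3. Stack: [3]
LOAD_FAST m → push 32. Stack: [3, 32]
BINARY_OP + → 3 + 32 = 35. Stack: [35]
LOAD_CONST → push 7. Stack: [35, 7]
BINARY_OP + → 35 + 7 = 42. Stack: [42]
STORE_FAST n → n=42. Stack: []
LOAD_FAST n → push 42. Stack: [42]
RETURN_VALUE → return 42.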